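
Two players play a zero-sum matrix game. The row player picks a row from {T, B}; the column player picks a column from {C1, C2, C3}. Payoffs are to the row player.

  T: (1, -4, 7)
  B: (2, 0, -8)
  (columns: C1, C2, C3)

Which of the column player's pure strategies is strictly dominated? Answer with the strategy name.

C1

C2 holds the row player's payoff strictly below C1 in every row: -4 < 1, 0 < 2.
So C1 is strictly dominated for the column player.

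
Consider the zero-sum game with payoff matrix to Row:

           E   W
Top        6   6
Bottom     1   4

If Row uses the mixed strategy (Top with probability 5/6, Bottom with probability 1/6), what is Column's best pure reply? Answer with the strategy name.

E

If Column plays E, Row's expected payoff is (5/6)·6 + (1/6)·1 = 31/6.
If Column plays W, Row's expected payoff is (5/6)·6 + (1/6)·4 = 17/3.
Column minimizes Row's payoff; the smallest is 31/6, so the best response is E.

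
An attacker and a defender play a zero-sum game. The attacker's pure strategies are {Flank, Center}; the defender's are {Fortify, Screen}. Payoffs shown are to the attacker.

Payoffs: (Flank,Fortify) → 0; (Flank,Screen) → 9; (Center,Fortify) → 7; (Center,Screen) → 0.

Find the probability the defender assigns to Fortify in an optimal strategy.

Row minima: Flank → 0, Center → 0; maximin = 0.
Column maxima: Fortify → 7, Screen → 9; minimax = 7.
0 ≠ 7, so there is no saddle point; optimal play is mixed.
Let the attacker play Flank with probability p. Expected payoff against Fortify: 0p + 7(1−p) = −7p + 7; against Screen: 9p + 0(1−p) = 9p.
Setting these equal: −7p + 7 = 9p ⇒ −16p = -7 ⇒ p = 7/16, and the value is (-7)·(7/16) + 7 = 63/16.
For the defender: with q = P(Fortify), equating Flank's and Center's payoffs gives −9q + 9 = 7q ⇒ q = 9/16.

9/16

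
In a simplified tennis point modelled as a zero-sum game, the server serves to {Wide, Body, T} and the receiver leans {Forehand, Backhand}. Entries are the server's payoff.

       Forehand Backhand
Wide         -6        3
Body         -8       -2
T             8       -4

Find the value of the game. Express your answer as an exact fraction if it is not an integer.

0

Row minima: Wide → -6, Body → -8, T → -4; maximin = -4.
Column maxima: Forehand → 8, Backhand → 3; minimax = 3.
-4 ≠ 3, so there is no saddle point; optimal play is mixed.
Body is strictly dominated by Wide, so the server never plays it.
On the remaining 2×2 (Wide, T vs Forehand, Backhand):
Let the server play Wide with probability p. Expected payoff against Forehand: (-6)p + 8(1−p) = −14p + 8; against Backhand: 3p + (-4)(1−p) = 7p − 4.
Setting these equal: −14p + 8 = 7p − 4 ⇒ −21p = -12 ⇒ p = 4/7, and the value is (-14)·(4/7) + 8 = 0.
For the receiver: with q = P(Forehand), equating Wide's and T's payoffs gives −9q + 3 = 12q − 4 ⇒ q = 1/3.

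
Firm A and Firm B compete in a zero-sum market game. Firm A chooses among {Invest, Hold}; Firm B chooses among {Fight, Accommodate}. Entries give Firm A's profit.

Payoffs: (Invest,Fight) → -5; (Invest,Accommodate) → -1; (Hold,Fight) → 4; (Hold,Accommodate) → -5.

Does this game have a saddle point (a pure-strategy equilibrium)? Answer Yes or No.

Row minima: Invest → -5, Hold → -5; maximin = -5.
Column maxima: Fight → 4, Accommodate → -1; minimax = -1.
-5 ≠ -1, so no pure-strategy equilibrium exists.

No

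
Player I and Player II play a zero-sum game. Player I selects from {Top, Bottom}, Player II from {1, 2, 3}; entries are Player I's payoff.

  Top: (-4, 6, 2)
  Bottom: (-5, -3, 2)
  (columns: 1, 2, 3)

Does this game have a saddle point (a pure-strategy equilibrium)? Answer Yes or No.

Row minima: Top → -4, Bottom → -5; maximin = -4.
Column maxima: 1 → -4, 2 → 6, 3 → 2; minimax = -4.
maximin = minimax = -4, so a saddle point exists.

Yes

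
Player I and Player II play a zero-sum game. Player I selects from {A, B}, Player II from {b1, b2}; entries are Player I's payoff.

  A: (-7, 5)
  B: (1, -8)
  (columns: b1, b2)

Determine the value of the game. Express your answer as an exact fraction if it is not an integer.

Row minima: A → -7, B → -8; maximin = -7.
Column maxima: b1 → 1, b2 → 5; minimax = 1.
-7 ≠ 1, so there is no saddle point; optimal play is mixed.
Let Player I play A with probability p. Expected payoff against b1: (-7)p + 1(1−p) = −8p + 1; against b2: 5p + (-8)(1−p) = 13p − 8.
Setting these equal: −8p + 1 = 13p − 8 ⇒ −21p = -9 ⇒ p = 3/7, and the value is (-8)·(3/7) + 1 = -17/7.
For Player II: with q = P(b1), equating A's and B's payoffs gives −12q + 5 = 9q − 8 ⇒ q = 13/21.

-17/7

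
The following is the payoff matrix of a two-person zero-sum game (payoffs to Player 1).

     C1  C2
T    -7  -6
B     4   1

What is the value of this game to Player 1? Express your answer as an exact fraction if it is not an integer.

1

Row minima: T → -7, B → 1; maximin = 1.
Column maxima: C1 → 4, C2 → 1; minimax = 1.
Since maximin = minimax = 1, there is a saddle point and the value is 1.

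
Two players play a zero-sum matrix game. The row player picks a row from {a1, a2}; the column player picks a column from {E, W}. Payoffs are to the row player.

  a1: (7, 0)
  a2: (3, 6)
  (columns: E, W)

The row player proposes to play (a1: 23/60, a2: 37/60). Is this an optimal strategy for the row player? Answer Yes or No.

No

Against E this mix gives (23/60)·7 + (37/60)·3 = 68/15.
Against W this mix gives (23/60)·0 + (37/60)·6 = 37/10.
The column player will play W, holding the row player to 37/10. Shifting weight toward the row that does better against W would raise this floor (the equalizing mix achieves 21/5 against both W and E), so the proposed strategy is not optimal.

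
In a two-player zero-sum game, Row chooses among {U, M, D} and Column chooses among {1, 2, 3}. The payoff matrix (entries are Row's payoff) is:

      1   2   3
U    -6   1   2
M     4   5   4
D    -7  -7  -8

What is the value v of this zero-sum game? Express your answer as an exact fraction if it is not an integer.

4

Row minima: U → -6, M → 4, D → -8; maximin = 4.
Column maxima: 1 → 4, 2 → 5, 3 → 4; minimax = 4.
Since maximin = minimax = 4, there is a saddle point and the value is 4.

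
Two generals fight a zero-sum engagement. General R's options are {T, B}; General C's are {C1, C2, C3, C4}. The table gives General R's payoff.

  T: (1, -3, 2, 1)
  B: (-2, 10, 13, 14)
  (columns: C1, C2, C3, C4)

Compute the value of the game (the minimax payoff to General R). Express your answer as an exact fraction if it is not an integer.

1/4

Row minima: T → -3, B → -2; maximin = -2.
Column maxima: C1 → 1, C2 → 10, C3 → 13, C4 → 14; minimax = 1.
-2 ≠ 1, so there is no saddle point; optimal play is mixed.
C3 is strictly dominated by C1 (it gives General R strictly more in every row), so General C never plays it.
C4 is strictly dominated by C2 (it gives General R strictly more in every row), so General C never plays it.
On the remaining 2×2 (T, B vs C1, C2):
Let General R play T with probability p. Expected payoff against C1: 1p + (-2)(1−p) = 3p − 2; against C2: (-3)p + 10(1−p) = −13p + 10.
Setting these equal: 3p − 2 = −13p + 10 ⇒ 16p = 12 ⇒ p = 3/4, and the value is (3)·(3/4) − 2 = 1/4.
For General C: with q = P(C1), equating T's and B's payoffs gives 4q − 3 = −12q + 10 ⇒ q = 13/16.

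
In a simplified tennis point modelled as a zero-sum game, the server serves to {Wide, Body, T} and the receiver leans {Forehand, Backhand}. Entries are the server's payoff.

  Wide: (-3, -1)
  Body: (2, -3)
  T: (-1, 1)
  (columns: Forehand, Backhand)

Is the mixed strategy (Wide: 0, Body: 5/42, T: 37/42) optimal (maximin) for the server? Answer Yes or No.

Against Forehand this mix gives (5/42)·2 + (37/42)·(-1) = -9/14.
Against Backhand this mix gives (5/42)·(-3) + (37/42)·1 = 11/21.
The receiver will play Forehand, holding the server to -9/14. Shifting weight toward the row that does better against Forehand would raise this floor (the equalizing mix achieves -1/7 against both Forehand and Backhand), so the proposed strategy is not optimal.

No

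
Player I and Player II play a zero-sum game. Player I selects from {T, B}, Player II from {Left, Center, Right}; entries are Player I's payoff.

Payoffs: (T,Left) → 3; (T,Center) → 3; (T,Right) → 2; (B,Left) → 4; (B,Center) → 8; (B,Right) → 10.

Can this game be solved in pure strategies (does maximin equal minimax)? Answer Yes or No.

Yes

Row minima: T → 2, B → 4; maximin = 4.
Column maxima: Left → 4, Center → 8, Right → 10; minimax = 4.
maximin = minimax = 4, so a saddle point exists.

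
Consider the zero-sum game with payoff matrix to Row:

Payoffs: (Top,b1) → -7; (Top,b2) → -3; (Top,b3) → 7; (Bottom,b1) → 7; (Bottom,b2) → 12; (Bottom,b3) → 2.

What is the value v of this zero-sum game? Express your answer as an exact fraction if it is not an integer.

63/19

Row minima: Top → -7, Bottom → 2; maximin = 2.
Column maxima: b1 → 7, b2 → 12, b3 → 7; minimax = 7.
2 ≠ 7, so there is no saddle point; optimal play is mixed.
b2 is strictly dominated by b1 (it gives Row strictly more in every row), so Column never plays it.
On the remaining 2×2 (Top, Bottom vs b1, b3):
Let Row play Top with probability p. Expected payoff against b1: (-7)p + 7(1−p) = −14p + 7; against b3: 7p + 2(1−p) = 5p + 2.
Setting these equal: −14p + 7 = 5p + 2 ⇒ −19p = -5 ⇒ p = 5/19, and the value is (-14)·(5/19) + 7 = 63/19.
For Column: with q = P(b1), equating Top's and Bottom's payoffs gives −14q + 7 = 5q + 2 ⇒ q = 5/19.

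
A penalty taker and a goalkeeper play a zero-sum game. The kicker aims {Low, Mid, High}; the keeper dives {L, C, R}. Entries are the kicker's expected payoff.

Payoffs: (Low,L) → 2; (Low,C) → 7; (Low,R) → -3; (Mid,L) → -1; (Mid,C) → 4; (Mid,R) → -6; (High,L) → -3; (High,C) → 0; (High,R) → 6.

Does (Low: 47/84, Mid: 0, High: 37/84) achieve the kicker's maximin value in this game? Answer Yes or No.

Against L this mix gives (47/84)·2 + (37/84)·(-3) = -17/84.
Against C this mix gives (47/84)·7 + (37/84)·0 = 47/12.
Against R this mix gives (47/84)·(-3) + (37/84)·6 = 27/28.
The keeper will play L, holding the kicker to -17/84. Shifting weight toward the row that does better against L would raise this floor (the equalizing mix achieves 3/14 against both L and R), so the proposed strategy is not optimal.

No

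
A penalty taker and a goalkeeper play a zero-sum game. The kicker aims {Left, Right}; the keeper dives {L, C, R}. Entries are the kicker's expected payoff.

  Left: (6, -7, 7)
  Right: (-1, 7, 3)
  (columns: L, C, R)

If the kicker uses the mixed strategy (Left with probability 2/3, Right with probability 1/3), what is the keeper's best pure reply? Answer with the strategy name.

C

If the keeper plays L, the kicker's expected payoff is (2/3)·6 + (1/3)·(-1) = 11/3.
If the keeper plays C, the kicker's expected payoff is (2/3)·(-7) + (1/3)·7 = -7/3.
If the keeper plays R, the kicker's expected payoff is (2/3)·7 + (1/3)·3 = 17/3.
The keeper minimizes the kicker's payoff; the smallest is -7/3, so the best response is C.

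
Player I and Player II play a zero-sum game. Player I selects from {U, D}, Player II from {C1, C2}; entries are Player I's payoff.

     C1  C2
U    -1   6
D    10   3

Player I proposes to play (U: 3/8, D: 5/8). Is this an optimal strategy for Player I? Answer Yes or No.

Against C1 this mix gives (3/8)·(-1) + (5/8)·10 = 47/8.
Against C2 this mix gives (3/8)·6 + (5/8)·3 = 33/8.
Player II will play C2, holding Player I to 33/8. Shifting weight toward the row that does better against C2 would raise this floor (the equalizing mix achieves 9/2 against both C2 and C1), so the proposed strategy is not optimal.

No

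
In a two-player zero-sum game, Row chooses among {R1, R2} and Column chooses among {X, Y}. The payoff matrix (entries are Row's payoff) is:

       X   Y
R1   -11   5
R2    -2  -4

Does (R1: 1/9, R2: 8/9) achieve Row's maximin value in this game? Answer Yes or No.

Yes

Against X this mix gives (1/9)·(-11) + (8/9)·(-2) = -3.
Against Y this mix gives (1/9)·5 + (8/9)·(-4) = -3.
All of Column's active replies (X, Y) yield -3, and no column does worse for Row. The mix makes Column indifferent and guarantees -3, so it is optimal.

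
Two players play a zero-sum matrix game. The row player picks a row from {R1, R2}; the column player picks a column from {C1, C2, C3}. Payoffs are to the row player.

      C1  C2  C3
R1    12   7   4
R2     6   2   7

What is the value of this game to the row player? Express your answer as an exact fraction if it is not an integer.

41/8

Row minima: R1 → 4, R2 → 2; maximin = 4.
Column maxima: C1 → 12, C2 → 7, C3 → 7; minimax = 7.
4 ≠ 7, so there is no saddle point; optimal play is mixed.
C1 is strictly dominated by C2 (it gives the row player strictly more in every row), so the column player never plays it.
On the remaining 2×2 (R1, R2 vs C2, C3):
Let the row player play R1 with probability p. Expected payoff against C2: 7p + 2(1−p) = 5p + 2; against C3: 4p + 7(1−p) = −3p + 7.
Setting these equal: 5p + 2 = −3p + 7 ⇒ 8p = 5 ⇒ p = 5/8, and the value is (5)·(5/8) + 2 = 41/8.
For the column player: with q = P(C2), equating R1's and R2's payoffs gives 3q + 4 = −5q + 7 ⇒ q = 3/8.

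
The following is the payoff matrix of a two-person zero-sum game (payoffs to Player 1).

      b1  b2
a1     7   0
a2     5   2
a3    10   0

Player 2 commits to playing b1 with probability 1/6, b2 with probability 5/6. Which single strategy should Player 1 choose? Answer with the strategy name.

a2

Expected payoff of a1: (1/6)·7 + (5/6)·0 = 7/6.
Expected payoff of a2: (1/6)·5 + (5/6)·2 = 5/2.
Expected payoff of a3: (1/6)·10 + (5/6)·0 = 5/3.
The largest is 5/2, so Player 1's best response is a2.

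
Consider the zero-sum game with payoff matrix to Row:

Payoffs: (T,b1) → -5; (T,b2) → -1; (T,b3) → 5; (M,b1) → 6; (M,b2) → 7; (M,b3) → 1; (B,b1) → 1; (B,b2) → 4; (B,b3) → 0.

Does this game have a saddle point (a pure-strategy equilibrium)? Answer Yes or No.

Row minima: T → -5, M → 1, B → 0; maximin = 1.
Column maxima: b1 → 6, b2 → 7, b3 → 5; minimax = 5.
1 ≠ 5, so no pure-strategy equilibrium exists.

No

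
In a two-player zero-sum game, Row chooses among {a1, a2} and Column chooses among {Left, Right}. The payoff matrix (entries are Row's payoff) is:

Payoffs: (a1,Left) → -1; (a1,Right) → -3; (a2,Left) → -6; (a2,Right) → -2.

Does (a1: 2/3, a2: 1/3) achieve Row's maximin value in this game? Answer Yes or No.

Yes

Against Left this mix gives (2/3)·(-1) + (1/3)·(-6) = -8/3.
Against Right this mix gives (2/3)·(-3) + (1/3)·(-2) = -8/3.
All of Column's active replies (Left, Right) yield -8/3, and no column does worse for Row. The mix makes Column indifferent and guarantees -8/3, so it is optimal.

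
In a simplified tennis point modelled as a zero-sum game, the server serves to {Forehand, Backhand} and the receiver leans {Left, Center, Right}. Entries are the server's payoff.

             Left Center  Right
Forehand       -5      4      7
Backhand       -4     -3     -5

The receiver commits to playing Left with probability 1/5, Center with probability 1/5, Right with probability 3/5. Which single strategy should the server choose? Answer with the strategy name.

Expected payoff of Forehand: (1/5)·(-5) + (1/5)·4 + (3/5)·7 = 4.
Expected payoff of Backhand: (1/5)·(-4) + (1/5)·(-3) + (3/5)·(-5) = -22/5.
The largest is 4, so the server's best response is Forehand.

Forehand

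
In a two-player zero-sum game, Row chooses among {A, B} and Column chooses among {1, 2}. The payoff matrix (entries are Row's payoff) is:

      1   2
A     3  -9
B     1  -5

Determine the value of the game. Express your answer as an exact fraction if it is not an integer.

Row minima: A → -9, B → -5; maximin = -5.
Column maxima: 1 → 3, 2 → -5; minimax = -5.
Since maximin = minimax = -5, there is a saddle point and the value is -5.

-5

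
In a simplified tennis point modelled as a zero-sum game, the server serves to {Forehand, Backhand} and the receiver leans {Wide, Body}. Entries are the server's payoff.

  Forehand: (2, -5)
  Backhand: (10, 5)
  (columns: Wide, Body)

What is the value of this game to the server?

Row minima: Forehand → -5, Backhand → 5; maximin = 5.
Column maxima: Wide → 10, Body → 5; minimax = 5.
Since maximin = minimax = 5, there is a saddle point and the value is 5.

5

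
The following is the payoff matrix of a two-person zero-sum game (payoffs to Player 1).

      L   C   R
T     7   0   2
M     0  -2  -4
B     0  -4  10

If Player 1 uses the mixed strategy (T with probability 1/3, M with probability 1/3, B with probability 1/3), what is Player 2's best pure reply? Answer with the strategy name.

C

If Player 2 plays L, Player 1's expected payoff is (1/3)·7 + (1/3)·0 + (1/3)·0 = 7/3.
If Player 2 plays C, Player 1's expected payoff is (1/3)·0 + (1/3)·(-2) + (1/3)·(-4) = -2.
If Player 2 plays R, Player 1's expected payoff is (1/3)·2 + (1/3)·(-4) + (1/3)·10 = 8/3.
Player 2 minimizes Player 1's payoff; the smallest is -2, so the best response is C.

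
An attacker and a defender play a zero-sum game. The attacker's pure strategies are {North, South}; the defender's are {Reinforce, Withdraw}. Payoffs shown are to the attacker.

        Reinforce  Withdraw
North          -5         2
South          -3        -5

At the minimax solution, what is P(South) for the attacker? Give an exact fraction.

7/9

Row minima: North → -5, South → -5; maximin = -5.
Column maxima: Reinforce → -3, Withdraw → 2; minimax = -3.
-5 ≠ -3, so there is no saddle point; optimal play is mixed.
Let the attacker play North with probability p. Expected payoff against Reinforce: (-5)p + (-3)(1−p) = −2p − 3; against Withdraw: 2p + (-5)(1−p) = 7p − 5.
Setting these equal: −2p − 3 = 7p − 5 ⇒ −9p = -2 ⇒ p = 2/9, and the value is (-2)·(2/9) − 3 = -31/9.
For the defender: with q = P(Reinforce), equating North's and South's payoffs gives −7q + 2 = 2q − 5 ⇒ q = 7/9.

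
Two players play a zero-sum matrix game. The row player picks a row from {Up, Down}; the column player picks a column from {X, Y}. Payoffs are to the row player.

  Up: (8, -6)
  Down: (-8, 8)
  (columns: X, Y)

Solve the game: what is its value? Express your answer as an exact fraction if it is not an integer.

Row minima: Up → -6, Down → -8; maximin = -6.
Column maxima: X → 8, Y → 8; minimax = 8.
-6 ≠ 8, so there is no saddle point; optimal play is mixed.
Let the row player play Up with probability p. Expected payoff against X: 8p + (-8)(1−p) = 16p − 8; against Y: (-6)p + 8(1−p) = −14p + 8.
Setting these equal: 16p − 8 = −14p + 8 ⇒ 30p = 16 ⇒ p = 8/15, and the value is (16)·(8/15) − 8 = 8/15.
For the column player: with q = P(X), equating Up's and Down's payoffs gives 14q − 6 = −16q + 8 ⇒ q = 7/15.

8/15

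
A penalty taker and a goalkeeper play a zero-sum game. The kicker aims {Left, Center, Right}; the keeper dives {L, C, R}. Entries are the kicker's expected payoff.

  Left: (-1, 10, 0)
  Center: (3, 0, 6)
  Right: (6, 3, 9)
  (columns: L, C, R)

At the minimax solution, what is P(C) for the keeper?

Row minima: Left → -1, Center → 0, Right → 3; maximin = 3.
Column maxima: L → 6, C → 10, R → 9; minimax = 6.
3 ≠ 6, so there is no saddle point; optimal play is mixed.
Center is strictly dominated by Right, so the kicker never plays it.
R is strictly dominated by L (it gives the kicker strictly more in every row), so the keeper never plays it.
On the remaining 2×2 (Left, Right vs L, C):
Let the kicker play Left with probability p. Expected payoff against L: (-1)p + 6(1−p) = −7p + 6; against C: 10p + 3(1−p) = 7p + 3.
Setting these equal: −7p + 6 = 7p + 3 ⇒ −14p = -3 ⇒ p = 3/14, and the value is (-7)·(3/14) + 6 = 9/2.
For the keeper: with q = P(L), equating Left's and Right's payoffs gives −11q + 10 = 3q + 3 ⇒ q = 1/2.

1/2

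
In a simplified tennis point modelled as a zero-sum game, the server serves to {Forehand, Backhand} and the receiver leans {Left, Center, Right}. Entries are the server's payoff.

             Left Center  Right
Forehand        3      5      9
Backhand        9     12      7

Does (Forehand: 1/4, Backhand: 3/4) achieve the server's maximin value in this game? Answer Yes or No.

Against Left this mix gives (1/4)·3 + (3/4)·9 = 15/2.
Against Center this mix gives (1/4)·5 + (3/4)·12 = 41/4.
Against Right this mix gives (1/4)·9 + (3/4)·7 = 15/2.
All of the receiver's active replies (Left, Right) yield 15/2, and no column does worse for the server. The mix makes the receiver indifferent and guarantees 15/2, so it is optimal.

Yes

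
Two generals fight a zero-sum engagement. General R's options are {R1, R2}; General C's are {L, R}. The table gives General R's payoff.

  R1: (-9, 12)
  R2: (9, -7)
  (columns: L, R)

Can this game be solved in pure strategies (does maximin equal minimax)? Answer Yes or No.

Row minima: R1 → -9, R2 → -7; maximin = -7.
Column maxima: L → 9, R → 12; minimax = 9.
-7 ≠ 9, so no pure-strategy equilibrium exists.

No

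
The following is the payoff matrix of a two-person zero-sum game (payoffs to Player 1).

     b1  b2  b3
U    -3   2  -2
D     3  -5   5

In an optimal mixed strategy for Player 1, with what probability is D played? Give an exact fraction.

5/13

Row minima: U → -3, D → -5; maximin = -3.
Column maxima: b1 → 3, b2 → 2, b3 → 5; minimax = 2.
-3 ≠ 2, so there is no saddle point; optimal play is mixed.
b3 is strictly dominated by b1 (it gives Player 1 strictly more in every row), so Player 2 never plays it.
On the remaining 2×2 (U, D vs b1, b2):
Let Player 1 play U with probability p. Expected payoff against b1: (-3)p + 3(1−p) = −6p + 3; against b2: 2p + (-5)(1−p) = 7p − 5.
Setting these equal: −6p + 3 = 7p − 5 ⇒ −13p = -8 ⇒ p = 8/13, and the value is (-6)·(8/13) + 3 = -9/13.
For Player 2: with q = P(b1), equating U's and D's payoffs gives −5q + 2 = 8q − 5 ⇒ q = 7/13.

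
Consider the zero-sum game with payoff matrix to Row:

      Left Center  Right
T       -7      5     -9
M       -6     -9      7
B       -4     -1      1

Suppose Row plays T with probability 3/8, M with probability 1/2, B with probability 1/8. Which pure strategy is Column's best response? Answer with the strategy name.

Left

If Column plays Left, Row's expected payoff is (3/8)·(-7) + (1/2)·(-6) + (1/8)·(-4) = -49/8.
If Column plays Center, Row's expected payoff is (3/8)·5 + (1/2)·(-9) + (1/8)·(-1) = -11/4.
If Column plays Right, Row's expected payoff is (3/8)·(-9) + (1/2)·7 + (1/8)·1 = 1/4.
Column minimizes Row's payoff; the smallest is -49/8, so the best response is Left.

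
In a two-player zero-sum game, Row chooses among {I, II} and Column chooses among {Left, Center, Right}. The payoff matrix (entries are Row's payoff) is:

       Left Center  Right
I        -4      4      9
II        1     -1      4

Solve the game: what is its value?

0

Row minima: I → -4, II → -1; maximin = -1.
Column maxima: Left → 1, Center → 4, Right → 9; minimax = 1.
-1 ≠ 1, so there is no saddle point; optimal play is mixed.
Right is strictly dominated by Left (it gives Row strictly more in every row), so Column never plays it.
On the remaining 2×2 (I, II vs Left, Center):
Let Row play I with probability p. Expected payoff against Left: (-4)p + 1(1−p) = −5p + 1; against Center: 4p + (-1)(1−p) = 5p − 1.
Setting these equal: −5p + 1 = 5p − 1 ⇒ −10p = -2 ⇒ p = 1/5, and the value is (-5)·(1/5) + 1 = 0.
For Column: with q = P(Left), equating I's and II's payoffs gives −8q + 4 = 2q − 1 ⇒ q = 1/2.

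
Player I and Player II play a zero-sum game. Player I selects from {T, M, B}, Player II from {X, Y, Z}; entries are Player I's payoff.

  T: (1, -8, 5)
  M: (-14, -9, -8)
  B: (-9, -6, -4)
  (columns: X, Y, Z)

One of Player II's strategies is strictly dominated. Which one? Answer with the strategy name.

Z

X holds Player I's payoff strictly below Z in every row: 1 < 5, -14 < -8, -9 < -4.
So Z is strictly dominated for Player II.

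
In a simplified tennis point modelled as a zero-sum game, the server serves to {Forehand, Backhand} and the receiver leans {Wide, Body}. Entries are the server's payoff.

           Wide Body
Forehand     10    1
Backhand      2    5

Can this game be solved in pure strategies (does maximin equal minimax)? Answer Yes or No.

Row minima: Forehand → 1, Backhand → 2; maximin = 2.
Column maxima: Wide → 10, Body → 5; minimax = 5.
2 ≠ 5, so no pure-strategy equilibrium exists.

No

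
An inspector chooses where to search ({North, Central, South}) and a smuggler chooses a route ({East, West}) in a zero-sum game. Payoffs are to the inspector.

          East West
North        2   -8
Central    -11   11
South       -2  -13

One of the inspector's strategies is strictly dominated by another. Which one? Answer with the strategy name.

North gives a strictly higher payoff than South against every column: 2 > -2, -8 > -13.
So South is strictly dominated and the inspector never plays it.

South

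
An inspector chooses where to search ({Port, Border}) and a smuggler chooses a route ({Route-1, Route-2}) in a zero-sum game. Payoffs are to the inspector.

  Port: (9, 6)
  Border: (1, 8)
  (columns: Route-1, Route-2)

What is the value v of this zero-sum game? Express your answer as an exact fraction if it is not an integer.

Row minima: Port → 6, Border → 1; maximin = 6.
Column maxima: Route-1 → 9, Route-2 → 8; minimax = 8.
6 ≠ 8, so there is no saddle point; optimal play is mixed.
Let the inspector play Port with probability p. Expected payoff against Route-1: 9p + 1(1−p) = 8p + 1; against Route-2: 6p + 8(1−p) = −2p + 8.
Setting these equal: 8p + 1 = −2p + 8 ⇒ 10p = 7 ⇒ p = 7/10, and the value is (8)·(7/10) + 1 = 33/5.
For the smuggler: with q = P(Route-1), equating Port's and Border's payoffs gives 3q + 6 = −7q + 8 ⇒ q = 1/5.

33/5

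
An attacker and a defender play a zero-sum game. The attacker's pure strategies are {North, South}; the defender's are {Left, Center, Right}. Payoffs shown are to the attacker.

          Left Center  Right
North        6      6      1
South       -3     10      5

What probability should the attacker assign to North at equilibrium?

Row minima: North → 1, South → -3; maximin = 1.
Column maxima: Left → 6, Center → 10, Right → 5; minimax = 5.
1 ≠ 5, so there is no saddle point; optimal play is mixed.
Center is strictly dominated by Right (it gives the attacker strictly more in every row), so the defender never plays it.
On the remaining 2×2 (North, South vs Left, Right):
Let the attacker play North with probability p. Expected payoff against Left: 6p + (-3)(1−p) = 9p − 3; against Right: 1p + 5(1−p) = −4p + 5.
Setting these equal: 9p − 3 = −4p + 5 ⇒ 13p = 8 ⇒ p = 8/13, and the value is (9)·(8/13) − 3 = 33/13.
For the defender: with q = P(Left), equating North's and South's payoffs gives 5q + 1 = −8q + 5 ⇒ q = 4/13.

8/13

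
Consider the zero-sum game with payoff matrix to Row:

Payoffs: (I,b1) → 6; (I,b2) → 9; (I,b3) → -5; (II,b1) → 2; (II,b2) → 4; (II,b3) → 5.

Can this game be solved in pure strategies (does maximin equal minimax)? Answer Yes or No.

No

Row minima: I → -5, II → 2; maximin = 2.
Column maxima: b1 → 6, b2 → 9, b3 → 5; minimax = 5.
2 ≠ 5, so no pure-strategy equilibrium exists.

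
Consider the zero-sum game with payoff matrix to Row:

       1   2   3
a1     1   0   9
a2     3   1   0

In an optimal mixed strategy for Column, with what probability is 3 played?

1/10

Row minima: a1 → 0, a2 → 0; maximin = 0.
Column maxima: 1 → 3, 2 → 1, 3 → 9; minimax = 1.
0 ≠ 1, so there is no saddle point; optimal play is mixed.
1 is strictly dominated by 2 (it gives Row strictly more in every row), so Column never plays it.
On the remaining 2×2 (a1, a2 vs 2, 3):
Let Row play a1 with probability p. Expected payoff against 2: 0p + 1(1−p) = −p + 1; against 3: 9p + 0(1−p) = 9p.
Setting these equal: −p + 1 = 9p ⇒ −10p = -1 ⇒ p = 1/10, and the value is (-1)·(1/10) + 1 = 9/10.
For Column: with q = P(2), equating a1's and a2's payoffs gives −9q + 9 = q ⇒ q = 9/10.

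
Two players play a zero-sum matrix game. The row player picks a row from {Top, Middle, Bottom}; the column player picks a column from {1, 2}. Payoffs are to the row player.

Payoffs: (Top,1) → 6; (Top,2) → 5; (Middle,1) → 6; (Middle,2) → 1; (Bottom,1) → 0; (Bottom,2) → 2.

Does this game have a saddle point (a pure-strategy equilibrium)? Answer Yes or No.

Yes

Row minima: Top → 5, Middle → 1, Bottom → 0; maximin = 5.
Column maxima: 1 → 6, 2 → 5; minimax = 5.
maximin = minimax = 5, so a saddle point exists.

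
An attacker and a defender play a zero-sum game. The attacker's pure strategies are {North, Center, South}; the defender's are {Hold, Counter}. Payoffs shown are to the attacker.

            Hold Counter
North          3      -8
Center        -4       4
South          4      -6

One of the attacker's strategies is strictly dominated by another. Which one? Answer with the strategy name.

South gives a strictly higher payoff than North against every column: 4 > 3, -6 > -8.
So North is strictly dominated and the attacker never plays it.

North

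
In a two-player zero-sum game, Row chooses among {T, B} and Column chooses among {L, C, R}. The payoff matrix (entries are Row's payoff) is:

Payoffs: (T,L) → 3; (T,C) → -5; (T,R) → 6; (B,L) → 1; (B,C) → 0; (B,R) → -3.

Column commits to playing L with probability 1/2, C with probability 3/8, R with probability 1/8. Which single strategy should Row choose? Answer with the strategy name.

T

Expected payoff of T: (1/2)·3 + (3/8)·(-5) + (1/8)·6 = 3/8.
Expected payoff of B: (1/2)·1 + (3/8)·0 + (1/8)·(-3) = 1/8.
The largest is 3/8, so Row's best response is T.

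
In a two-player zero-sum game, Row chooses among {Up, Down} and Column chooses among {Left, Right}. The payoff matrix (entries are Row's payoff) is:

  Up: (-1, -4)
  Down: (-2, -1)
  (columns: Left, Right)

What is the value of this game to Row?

Row minima: Up → -4, Down → -2; maximin = -2.
Column maxima: Left → -1, Right → -1; minimax = -1.
-2 ≠ -1, so there is no saddle point; optimal play is mixed.
Let Row play Up with probability p. Expected payoff against Left: (-1)p + (-2)(1−p) = p − 2; against Right: (-4)p + (-1)(1−p) = −3p − 1.
Setting these equal: p − 2 = −3p − 1 ⇒ 4p = 1 ⇒ p = 1/4, and the value is (1)·(1/4) − 2 = -7/4.
For Column: with q = P(Left), equating Up's and Down's payoffs gives 3q − 4 = −q − 1 ⇒ q = 3/4.

-7/4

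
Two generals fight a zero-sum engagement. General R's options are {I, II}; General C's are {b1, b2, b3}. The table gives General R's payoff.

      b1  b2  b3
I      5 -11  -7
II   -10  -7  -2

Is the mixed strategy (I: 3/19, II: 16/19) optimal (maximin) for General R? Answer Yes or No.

Yes

Against b1 this mix gives (3/19)·5 + (16/19)·(-10) = -145/19.
Against b2 this mix gives (3/19)·(-11) + (16/19)·(-7) = -145/19.
Against b3 this mix gives (3/19)·(-7) + (16/19)·(-2) = -53/19.
All of General C's active replies (b1, b2) yield -145/19, and no column does worse for General R. The mix makes General C indifferent and guarantees -145/19, so it is optimal.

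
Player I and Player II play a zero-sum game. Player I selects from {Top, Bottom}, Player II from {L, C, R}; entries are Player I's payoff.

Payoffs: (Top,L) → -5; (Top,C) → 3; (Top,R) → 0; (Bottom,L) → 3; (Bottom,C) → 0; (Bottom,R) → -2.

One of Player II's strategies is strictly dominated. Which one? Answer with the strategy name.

R holds Player I's payoff strictly below C in every row: 0 < 3, -2 < 0.
So C is strictly dominated for Player II.

C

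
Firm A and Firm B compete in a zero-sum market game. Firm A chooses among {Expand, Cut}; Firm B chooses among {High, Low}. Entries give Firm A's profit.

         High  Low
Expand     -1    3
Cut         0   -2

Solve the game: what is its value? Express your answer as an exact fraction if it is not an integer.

Row minima: Expand → -1, Cut → -2; maximin = -1.
Column maxima: High → 0, Low → 3; minimax = 0.
-1 ≠ 0, so there is no saddle point; optimal play is mixed.
Let Firm A play Expand with probability p. Expected payoff against High: (-1)p + 0(1−p) = −p; against Low: 3p + (-2)(1−p) = 5p − 2.
Setting these equal: −p = 5p − 2 ⇒ −6p = -2 ⇒ p = 1/3, and the value is (-1)·(1/3) = -1/3.
For Firm B: with q = P(High), equating Expand's and Cut's payoffs gives −4q + 3 = 2q − 2 ⇒ q = 5/6.

-1/3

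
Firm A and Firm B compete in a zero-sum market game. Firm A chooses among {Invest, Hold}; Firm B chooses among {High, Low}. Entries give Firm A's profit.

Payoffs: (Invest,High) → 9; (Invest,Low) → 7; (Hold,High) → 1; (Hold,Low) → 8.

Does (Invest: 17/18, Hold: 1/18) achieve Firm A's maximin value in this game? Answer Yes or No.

No

Against High this mix gives (17/18)·9 + (1/18)·1 = 77/9.
Against Low this mix gives (17/18)·7 + (1/18)·8 = 127/18.
Firm B will play Low, holding Firm A to 127/18. Shifting weight toward the row that does better against Low would raise this floor (the equalizing mix achieves 65/9 against both Low and High), so the proposed strategy is not optimal.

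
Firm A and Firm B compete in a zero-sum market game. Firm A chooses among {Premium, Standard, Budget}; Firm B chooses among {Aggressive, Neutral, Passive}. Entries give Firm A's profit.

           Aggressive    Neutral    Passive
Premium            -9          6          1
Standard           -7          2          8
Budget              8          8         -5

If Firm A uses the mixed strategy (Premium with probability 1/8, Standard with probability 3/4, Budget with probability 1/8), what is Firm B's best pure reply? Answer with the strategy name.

If Firm B plays Aggressive, Firm A's expected payoff is (1/8)·(-9) + (3/4)·(-7) + (1/8)·8 = -43/8.
If Firm B plays Neutral, Firm A's expected payoff is (1/8)·6 + (3/4)·2 + (1/8)·8 = 13/4.
If Firm B plays Passive, Firm A's expected payoff is (1/8)·1 + (3/4)·8 + (1/8)·(-5) = 11/2.
Firm B minimizes Firm A's payoff; the smallest is -43/8, so the best response is Aggressive.

Aggressive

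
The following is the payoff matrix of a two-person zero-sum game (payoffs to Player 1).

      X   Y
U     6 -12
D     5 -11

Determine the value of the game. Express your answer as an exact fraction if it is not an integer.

Row minima: U → -12, D → -11; maximin = -11.
Column maxima: X → 6, Y → -11; minimax = -11.
Since maximin = minimax = -11, there is a saddle point and the value is -11.

-11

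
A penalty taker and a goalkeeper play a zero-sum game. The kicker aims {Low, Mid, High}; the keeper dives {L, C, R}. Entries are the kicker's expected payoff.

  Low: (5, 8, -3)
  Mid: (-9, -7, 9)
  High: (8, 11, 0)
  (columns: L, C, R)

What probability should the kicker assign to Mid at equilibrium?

4/13

Row minima: Low → -3, Mid → -9, High → 0; maximin = 0.
Column maxima: L → 8, C → 11, R → 9; minimax = 8.
0 ≠ 8, so there is no saddle point; optimal play is mixed.
Low is strictly dominated by High, so the kicker never plays it.
C is strictly dominated by L (it gives the kicker strictly more in every row), so the keeper never plays it.
On the remaining 2×2 (Mid, High vs L, R):
Let the kicker play Mid with probability p. Expected payoff against L: (-9)p + 8(1−p) = −17p + 8; against R: 9p + 0(1−p) = 9p.
Setting these equal: −17p + 8 = 9p ⇒ −26p = -8 ⇒ p = 4/13, and the value is (-17)·(4/13) + 8 = 36/13.
For the keeper: with q = P(L), equating Mid's and High's payoffs gives −18q + 9 = 8q ⇒ q = 9/26.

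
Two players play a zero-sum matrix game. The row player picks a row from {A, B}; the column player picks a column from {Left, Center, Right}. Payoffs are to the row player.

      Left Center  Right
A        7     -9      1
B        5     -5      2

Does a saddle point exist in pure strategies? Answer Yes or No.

Yes

Row minima: A → -9, B → -5; maximin = -5.
Column maxima: Left → 7, Center → -5, Right → 2; minimax = -5.
maximin = minimax = -5, so a saddle point exists.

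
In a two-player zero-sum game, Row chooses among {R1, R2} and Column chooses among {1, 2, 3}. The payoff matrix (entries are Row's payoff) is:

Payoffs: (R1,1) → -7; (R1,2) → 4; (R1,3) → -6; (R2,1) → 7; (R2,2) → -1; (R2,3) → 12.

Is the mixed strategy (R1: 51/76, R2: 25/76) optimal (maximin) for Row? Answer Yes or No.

No

Against 1 this mix gives (51/76)·(-7) + (25/76)·7 = -91/38.
Against 2 this mix gives (51/76)·4 + (25/76)·(-1) = 179/76.
Against 3 this mix gives (51/76)·(-6) + (25/76)·12 = -3/38.
Column will play 1, holding Row to -91/38. Shifting weight toward the row that does better against 1 would raise this floor (the equalizing mix achieves 21/19 against both 1 and 2), so the proposed strategy is not optimal.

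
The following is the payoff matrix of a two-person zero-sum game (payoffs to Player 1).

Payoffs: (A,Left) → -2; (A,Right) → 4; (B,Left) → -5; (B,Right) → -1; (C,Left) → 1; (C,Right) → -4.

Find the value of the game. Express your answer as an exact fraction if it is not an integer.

Row minima: A → -2, B → -5, C → -4; maximin = -2.
Column maxima: Left → 1, Right → 4; minimax = 1.
-2 ≠ 1, so there is no saddle point; optimal play is mixed.
B is strictly dominated by A, so Player 1 never plays it.
On the remaining 2×2 (A, C vs Left, Right):
Let Player 1 play A with probability p. Expected payoff against Left: (-2)p + 1(1−p) = −3p + 1; against Right: 4p + (-4)(1−p) = 8p − 4.
Setting these equal: −3p + 1 = 8p − 4 ⇒ −11p = -5 ⇒ p = 5/11, and the value is (-3)·(5/11) + 1 = -4/11.
For Player 2: with q = P(Left), equating A's and C's payoffs gives −6q + 4 = 5q − 4 ⇒ q = 8/11.

-4/11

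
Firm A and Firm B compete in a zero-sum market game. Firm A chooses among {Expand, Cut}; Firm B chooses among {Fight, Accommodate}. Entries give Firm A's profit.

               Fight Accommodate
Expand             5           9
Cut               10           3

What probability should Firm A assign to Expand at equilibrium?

Row minima: Expand → 5, Cut → 3; maximin = 5.
Column maxima: Fight → 10, Accommodate → 9; minimax = 9.
5 ≠ 9, so there is no saddle point; optimal play is mixed.
Let Firm A play Expand with probability p. Expected payoff against Fight: 5p + 10(1−p) = −5p + 10; against Accommodate: 9p + 3(1−p) = 6p + 3.
Setting these equal: −5p + 10 = 6p + 3 ⇒ −11p = -7 ⇒ p = 7/11, and the value is (-5)·(7/11) + 10 = 75/11.
For Firm B: with q = P(Fight), equating Expand's and Cut's payoffs gives −4q + 9 = 7q + 3 ⇒ q = 6/11.

7/11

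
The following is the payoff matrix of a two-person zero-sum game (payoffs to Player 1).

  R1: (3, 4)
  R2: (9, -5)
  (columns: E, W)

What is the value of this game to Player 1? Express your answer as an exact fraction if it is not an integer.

Row minima: R1 → 3, R2 → -5; maximin = 3.
Column maxima: E → 9, W → 4; minimax = 4.
3 ≠ 4, so there is no saddle point; optimal play is mixed.
Let Player 1 play R1 with probability p. Expected payoff against E: 3p + 9(1−p) = −6p + 9; against W: 4p + (-5)(1−p) = 9p − 5.
Setting these equal: −6p + 9 = 9p − 5 ⇒ −15p = -14 ⇒ p = 14/15, and the value is (-6)·(14/15) + 9 = 17/5.
For Player 2: with q = P(E), equating R1's and R2's payoffs gives −q + 4 = 14q − 5 ⇒ q = 3/5.

17/5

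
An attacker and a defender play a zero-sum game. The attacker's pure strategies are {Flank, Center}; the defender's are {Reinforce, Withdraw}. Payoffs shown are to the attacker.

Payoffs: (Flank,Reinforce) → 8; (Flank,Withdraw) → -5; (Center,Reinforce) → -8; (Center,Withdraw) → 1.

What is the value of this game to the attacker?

Row minima: Flank → -5, Center → -8; maximin = -5.
Column maxima: Reinforce → 8, Withdraw → 1; minimax = 1.
-5 ≠ 1, so there is no saddle point; optimal play is mixed.
Let the attacker play Flank with probability p. Expected payoff against Reinforce: 8p + (-8)(1−p) = 16p − 8; against Withdraw: (-5)p + 1(1−p) = −6p + 1.
Setting these equal: 16p − 8 = −6p + 1 ⇒ 22p = 9 ⇒ p = 9/22, and the value is (16)·(9/22) − 8 = -16/11.
For the defender: with q = P(Reinforce), equating Flank's and Center's payoffs gives 13q − 5 = −9q + 1 ⇒ q = 3/11.

-16/11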